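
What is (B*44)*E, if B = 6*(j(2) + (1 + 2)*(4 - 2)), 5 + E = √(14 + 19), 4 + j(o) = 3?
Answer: -6600 + 1320*√33 ≈ 982.82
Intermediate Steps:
j(o) = -1 (j(o) = -4 + 3 = -1)
E = -5 + √33 (E = -5 + √(14 + 19) = -5 + √33 ≈ 0.74456)
B = 30 (B = 6*(-1 + (1 + 2)*(4 - 2)) = 6*(-1 + 3*2) = 6*(-1 + 6) = 6*5 = 30)
(B*44)*E = (30*44)*(-5 + √33) = 1320*(-5 + √33) = -6600 + 1320*√33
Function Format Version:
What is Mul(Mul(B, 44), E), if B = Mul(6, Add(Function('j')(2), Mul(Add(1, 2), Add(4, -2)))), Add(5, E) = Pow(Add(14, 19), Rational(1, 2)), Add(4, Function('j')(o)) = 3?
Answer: Add(-6600, Mul(1320, Pow(33, Rational(1, 2)))) ≈ 982.82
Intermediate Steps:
Function('j')(o) = -1 (Function('j')(o) = Add(-4, 3) = -1)
E = Add(-5, Pow(33, Rational(1, 2))) (E = Add(-5, Pow(Add(14, 19), Rational(1, 2))) = Add(-5, Pow(33, Rational(1, 2))) ≈ 0.74456)
B = 30 (B = Mul(6, Add(-1, Mul(Add(1, 2), Add(4, -2)))) = Mul(6, Add(-1, Mul(3, 2))) = Mul(6, Add(-1, 6)) = Mul(6, 5) = 30)
Mul(Mul(B, 44), E) = Mul(Mul(30, 44), Add(-5, Pow(33, Rational(1, 2)))) = Mul(1320, Add(-5, Pow(33, Rational(1, 2)))) = Add(-6600, Mul(1320, Pow(33, Rational(1, 2))))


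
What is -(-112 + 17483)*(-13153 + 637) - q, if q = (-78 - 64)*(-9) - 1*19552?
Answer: 217433710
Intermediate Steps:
q = -18274 (q = -142*(-9) - 19552 = 1278 - 19552 = -18274)
-(-112 + 17483)*(-13153 + 637) - q = -(-112 + 17483)*(-13153 + 637) - 1*(-18274) = -17371*(-12516) + 18274 = -1*(-217415436) + 18274 = 217415436 + 18274 = 217433710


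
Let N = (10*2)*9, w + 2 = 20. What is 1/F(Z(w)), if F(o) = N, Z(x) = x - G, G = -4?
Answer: 1/180 ≈ 0.0055556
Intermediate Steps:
w = 18 (w = -2 + 20 = 18)
Z(x) = 4 + x (Z(x) = x - 1*(-4) = x + 4 = 4 + x)
N = 180 (N = 20*9 = 180)
F(o) = 180
1/F(Z(w)) = 1/180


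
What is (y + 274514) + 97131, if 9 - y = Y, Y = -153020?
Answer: 524674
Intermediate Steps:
y = 153029 (y = 9 - 1*(-153020) = 9 + 153020 = 153029)
(y + 274514) + 97131 = (153029 + 274514) + 97131 = 427543 + 97131 = 524674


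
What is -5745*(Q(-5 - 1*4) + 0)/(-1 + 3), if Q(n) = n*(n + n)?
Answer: -465345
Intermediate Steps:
Q(n) = 2*n² (Q(n) = n*(2*n) = 2*n²)
-5745*(Q(-5 - 1*4) + 0)/(-1 + 3) = -5745*(2*(-5 - 1*4)² + 0)/(-1 + 3) = -5745*(2*(-5 - 4)² + 0)/2 = -5745*(2*(-9)² + 0)/2 = -5745*(2*81 + 0)/2 = -5745*(162 + 0)/2 = -930690/2 = -5745*81 = -465345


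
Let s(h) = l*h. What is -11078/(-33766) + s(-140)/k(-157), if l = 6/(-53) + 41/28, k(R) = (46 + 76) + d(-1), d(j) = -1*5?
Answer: -134904736/104691483 ≈ -1.2886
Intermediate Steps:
d(j) = -5
k(R) = 117 (k(R) = (46 + 76) - 5 = 122 - 5 = 117)
l = 2005/1484 (l = 6*(-1/53) + 41*(1/28) = -6/53 + 41/28 = 2005/1484 ≈ 1.3511)
s(h) = 2005*h/1484
-11078/(-33766) + s(-140)/k(-157) = -11078/(-33766) + ((2005/1484)*(-140))/117 = -11078*(-1/33766) - 10025/53*1/117 = 5539/16883 - 10025/6201 = -134904736/104691483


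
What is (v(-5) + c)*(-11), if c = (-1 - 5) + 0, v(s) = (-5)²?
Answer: -209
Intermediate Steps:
v(s) = 25
c = -6 (c = -6 + 0 = -6)
(v(-5) + c)*(-11) = (25 - 6)*(-11) = 19*(-11) = -209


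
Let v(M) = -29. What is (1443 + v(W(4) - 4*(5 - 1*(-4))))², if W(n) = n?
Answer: 1999396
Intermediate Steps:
(1443 + v(W(4) - 4*(5 - 1*(-4))))² = (1443 - 29)² = 1414² = 1999396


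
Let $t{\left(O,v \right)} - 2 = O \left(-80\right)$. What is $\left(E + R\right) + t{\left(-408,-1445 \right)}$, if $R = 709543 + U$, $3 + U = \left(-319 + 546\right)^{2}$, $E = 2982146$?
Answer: $3775857$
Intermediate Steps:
$t{\left(O,v \right)} = 2 - 80 O$ ($t{\left(O,v \right)} = 2 + O \left(-80\right) = 2 - 80 O$)
$U = 51526$ ($U = -3 + \left(-319 + 546\right)^{2} = -3 + 227^{2} = -3 + 51529 = 51526$)
$R = 761069$ ($R = 709543 + 51526 = 761069$)
$\left(E + R\right) + t{\left(-408,-1445 \right)} = \left(2982146 + 761069\right) + \left(2 - -32640\right) = 3743215 + \left(2 + 32640\right) = 3743215 + 32642 = 3775857$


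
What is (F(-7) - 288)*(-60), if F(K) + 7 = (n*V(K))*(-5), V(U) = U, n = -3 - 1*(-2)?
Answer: 19800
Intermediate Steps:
n = -1 (n = -3 + 2 = -1)
F(K) = -7 + 5*K (F(K) = -7 - K*(-5) = -7 + 5*K)
(F(-7) - 288)*(-60) = ((-7 + 5*(-7)) - 288)*(-60) = ((-7 - 35) - 288)*(-60) = (-42 - 288)*(-60) = -330*(-60) = 19800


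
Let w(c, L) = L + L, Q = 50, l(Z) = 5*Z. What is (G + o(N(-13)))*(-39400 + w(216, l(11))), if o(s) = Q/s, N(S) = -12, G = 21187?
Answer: -2496820565/3 ≈ -8.3227e+8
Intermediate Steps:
o(s) = 50/s
w(c, L) = 2*L
(G + o(N(-13)))*(-39400 + w(216, l(11))) = (21187 + 50/(-12))*(-39400 + 2*(5*11)) = (21187 + 50*(-1/12))*(-39400 + 2*55) = (21187 - 25/6)*(-39400 + 110) = (127097/6)*(-39290) = -2496820565/3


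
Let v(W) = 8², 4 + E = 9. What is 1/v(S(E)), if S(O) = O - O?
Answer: 1/64 ≈ 0.015625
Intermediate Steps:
E = 5 (E = -4 + 9 = 5)
S(O) = 0
v(W) = 64
1/v(S(E)) = 1/64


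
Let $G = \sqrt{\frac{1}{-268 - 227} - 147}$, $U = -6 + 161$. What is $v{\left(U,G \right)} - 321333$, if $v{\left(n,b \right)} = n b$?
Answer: $-321333 + \frac{31 i \sqrt{4002130}}{33} \approx -3.2133 \cdot 10^{5} + 1879.3 i$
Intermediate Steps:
$U = 155$
$G = \frac{i \sqrt{4002130}}{165}$ ($G = \sqrt{\frac{1}{-495} - 147} = \sqrt{- \frac{1}{495} - 147} = \sqrt{- \frac{72766}{495}} = \frac{i \sqrt{4002130}}{165} \approx 12.124 i$)
$v{\left(n,b \right)} = b n$
$v{\left(U,G \right)} - 321333 = \frac{i \sqrt{4002130}}{165} \cdot 155 - 321333 = \frac{31 i \sqrt{4002130}}{33} - 321333 = -321333 + \frac{31 i \sqrt{4002130}}{33}$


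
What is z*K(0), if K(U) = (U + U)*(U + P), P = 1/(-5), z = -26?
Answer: 0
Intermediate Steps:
P = -⅕ ≈ -0.20000
K(U) = 2*U*(-⅕ + U) (K(U) = (U + U)*(U - ⅕) = (2*U)*(-⅕ + U) = 2*U*(-⅕ + U))
z*K(0) = -52*0*(-1 + 5*0)/5 = -52*0*(-1 + 0)/5 = -52*0*(-1)/5 = -26*0 = 0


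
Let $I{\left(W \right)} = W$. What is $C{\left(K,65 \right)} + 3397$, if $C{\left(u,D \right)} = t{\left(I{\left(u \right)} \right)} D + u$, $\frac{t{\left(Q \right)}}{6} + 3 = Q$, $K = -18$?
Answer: $-4811$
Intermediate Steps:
$t{\left(Q \right)} = -18 + 6 Q$
$C{\left(u,D \right)} = u + D \left(-18 + 6 u\right)$ ($C{\left(u,D \right)} = \left(-18 + 6 u\right) D + u = D \left(-18 + 6 u\right) + u = u + D \left(-18 + 6 u\right)$)
$C{\left(K,65 \right)} + 3397 = \left(-18 + 6 \cdot 65 \left(-3 - 18\right)\right) + 3397 = \left(-18 + 6 \cdot 65 \left(-21\right)\right) + 3397 = \left(-18 - 8190\right) + 3397 = -8208 + 3397 = -4811$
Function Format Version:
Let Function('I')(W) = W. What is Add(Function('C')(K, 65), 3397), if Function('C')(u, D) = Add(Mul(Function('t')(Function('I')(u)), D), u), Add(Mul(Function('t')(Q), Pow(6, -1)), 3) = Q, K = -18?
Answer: -4811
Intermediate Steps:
Function('t')(Q) = Add(-18, Mul(6, Q))
Function('C')(u, D) = Add(u, Mul(D, Add(-18, Mul(6, u)))) (Function('C')(u, D) = Add(Mul(Add(-18, Mul(6, u)), D), u) = Add(Mul(D, Add(-18, Mul(6, u))), u) = Add(u, Mul(D, Add(-18, Mul(6, u)))))
Add(Function('C')(K, 65), 3397) = Add(Add(-18, Mul(6, 65, Add(-3, -18))), 3397) = Add(Add(-18, Mul(6, 65, -21)), 3397) = Add(Add(-18, -8190), 3397) = Add(-8208, 3397) = -4811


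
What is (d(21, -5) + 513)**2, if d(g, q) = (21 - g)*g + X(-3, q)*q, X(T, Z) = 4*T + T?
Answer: 345744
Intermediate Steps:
X(T, Z) = 5*T
d(g, q) = -15*q + g*(21 - g) (d(g, q) = (21 - g)*g + (5*(-3))*q = g*(21 - g) - 15*q = -15*q + g*(21 - g))
(d(21, -5) + 513)**2 = ((-1*21**2 - 15*(-5) + 21*21) + 513)**2 = ((-1*441 + 75 + 441) + 513)**2 = ((-441 + 75 + 441) + 513)**2 = (75 + 513)**2 = 588**2 = 345744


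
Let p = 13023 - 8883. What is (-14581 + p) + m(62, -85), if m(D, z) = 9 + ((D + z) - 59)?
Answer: -10514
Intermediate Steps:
p = 4140
m(D, z) = -50 + D + z (m(D, z) = 9 + (-59 + D + z) = -50 + D + z)
(-14581 + p) + m(62, -85) = (-14581 + 4140) + (-50 + 62 - 85) = -10441 - 73 = -10514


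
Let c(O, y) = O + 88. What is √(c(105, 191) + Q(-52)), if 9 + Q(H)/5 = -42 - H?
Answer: 3*√22 ≈ 14.071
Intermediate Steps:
c(O, y) = 88 + O
Q(H) = -255 - 5*H (Q(H) = -45 + 5*(-42 - H) = -45 + (-210 - 5*H) = -255 - 5*H)
√(c(105, 191) + Q(-52)) = √((88 + 105) + (-255 - 5*(-52))) = √(193 + (-255 + 260)) = √(193 + 5) = √198 = 3*√22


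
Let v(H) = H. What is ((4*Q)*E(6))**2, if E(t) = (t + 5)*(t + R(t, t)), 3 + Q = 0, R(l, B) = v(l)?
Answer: 2509056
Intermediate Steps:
R(l, B) = l
Q = -3 (Q = -3 + 0 = -3)
E(t) = 2*t*(5 + t) (E(t) = (t + 5)*(t + t) = (5 + t)*(2*t) = 2*t*(5 + t))
((4*Q)*E(6))**2 = ((4*(-3))*(2*6*(5 + 6)))**2 = (-24*6*11)**2 = (-12*132)**2 = (-1584)**2 = 2509056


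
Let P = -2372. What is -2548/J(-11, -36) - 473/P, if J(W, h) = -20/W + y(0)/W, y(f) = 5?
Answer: -66475321/35580 ≈ -1868.3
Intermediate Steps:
J(W, h) = -15/W (J(W, h) = -20/W + 5/W = -15/W)
-2548/J(-11, -36) - 473/P = -2548/((-15/(-11))) - 473/(-2372) = -2548/((-15*(-1/11))) - 473*(-1/2372) = -2548/15/11 + 473/2372 = -2548*11/15 + 473/2372 = -28028/15 + 473/2372 = -66475321/35580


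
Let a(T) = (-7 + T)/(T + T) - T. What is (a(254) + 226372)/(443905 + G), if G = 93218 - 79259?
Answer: 114868191/232594912 ≈ 0.49385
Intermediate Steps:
a(T) = -T + (-7 + T)/(2*T) (a(T) = (-7 + T)/((2*T)) - T = (-7 + T)*(1/(2*T)) - T = (-7 + T)/(2*T) - T = -T + (-7 + T)/(2*T))
G = 13959
(a(254) + 226372)/(443905 + G) = ((½ - 1*254 - 7/2/254) + 226372)/(443905 + 13959) = ((½ - 254 - 7/2*1/254) + 226372)/457864 = ((½ - 254 - 7/508) + 226372)*(1/457864) = (-128785/508 + 226372)*(1/457864) = (114868191/508)*(1/457864) = 114868191/232594912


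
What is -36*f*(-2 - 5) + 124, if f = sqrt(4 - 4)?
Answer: 124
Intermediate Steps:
f = 0 (f = sqrt(0) = 0)
-36*f*(-2 - 5) + 124 = -0*(-2 - 5) + 124 = -0*(-7) + 124 = -36*0 + 124 = 0 + 124 = 124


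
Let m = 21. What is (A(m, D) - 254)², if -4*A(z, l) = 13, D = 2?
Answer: 1058841/16 ≈ 66178.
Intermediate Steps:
A(z, l) = -13/4 (A(z, l) = -¼*13 = -13/4)
(A(m, D) - 254)² = (-13/4 - 254)² = (-1029/4)² = 1058841/16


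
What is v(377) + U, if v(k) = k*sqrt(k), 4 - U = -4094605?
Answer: 4094609 + 377*sqrt(377) ≈ 4.1019e+6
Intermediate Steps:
U = 4094609 (U = 4 - 1*(-4094605) = 4 + 4094605 = 4094609)
v(k) = k**(3/2)
v(377) + U = 377**(3/2) + 4094609 = 377*sqrt(377) + 4094609 = 4094609 + 377*sqrt(377)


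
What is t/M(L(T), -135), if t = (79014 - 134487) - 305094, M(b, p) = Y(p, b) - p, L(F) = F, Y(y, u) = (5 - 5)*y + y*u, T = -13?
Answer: -40063/210 ≈ -190.78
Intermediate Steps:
Y(y, u) = u*y (Y(y, u) = 0*y + u*y = 0 + u*y = u*y)
M(b, p) = -p + b*p (M(b, p) = b*p - p = -p + b*p)
t = -360567 (t = -55473 - 305094 = -360567)
t/M(L(T), -135) = -360567*(-1/(135*(-1 - 13))) = -360567/((-135*(-14))) = -360567/1890 = -360567*1/1890 = -40063/210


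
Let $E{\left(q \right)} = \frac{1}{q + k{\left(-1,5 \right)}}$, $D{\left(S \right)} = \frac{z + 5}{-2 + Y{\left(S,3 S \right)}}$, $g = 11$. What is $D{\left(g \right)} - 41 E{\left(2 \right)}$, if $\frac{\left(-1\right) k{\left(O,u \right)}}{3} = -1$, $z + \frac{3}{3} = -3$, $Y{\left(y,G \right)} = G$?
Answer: $- \frac{1266}{155} \approx -8.1677$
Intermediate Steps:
$z = -4$ ($z = -1 - 3 = -4$)
$k{\left(O,u \right)} = 3$ ($k{\left(O,u \right)} = \left(-3\right) \left(-1\right) = 3$)
$D{\left(S \right)} = \frac{1}{-2 + 3 S}$ ($D{\left(S \right)} = \frac{-4 + 5}{-2 + 3 S} = 1 \frac{1}{-2 + 3 S} = \frac{1}{-2 + 3 S}$)
$E{\left(q \right)} = \frac{1}{3 + q}$ ($E{\left(q \right)} = \frac{1}{q + 3} = \frac{1}{3 + q}$)
$D{\left(g \right)} - 41 E{\left(2 \right)} = \frac{1}{-2 + 3 \cdot 11} - \frac{41}{3 + 2} = \frac{1}{-2 + 33} - \frac{41}{5} = \frac{1}{31} - \frac{41}{5} = - \frac{1266}{155}$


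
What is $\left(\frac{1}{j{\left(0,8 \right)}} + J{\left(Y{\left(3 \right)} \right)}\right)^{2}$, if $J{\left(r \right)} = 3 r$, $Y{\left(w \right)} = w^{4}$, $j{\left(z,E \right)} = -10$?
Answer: $\frac{5900041}{100} \approx 59000.0$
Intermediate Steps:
$\left(\frac{1}{j{\left(0,8 \right)}} + J{\left(Y{\left(3 \right)} \right)}\right)^{2} = \left(\frac{1}{-10} + 3 \cdot 3^{4}\right)^{2} = \left(- \frac{1}{10} + 3 \cdot 81\right)^{2} = \left(- \frac{1}{10} + 243\right)^{2} = \left(\frac{2429}{10}\right)^{2} = \frac{5900041}{100}$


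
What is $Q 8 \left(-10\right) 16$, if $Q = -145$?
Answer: $185600$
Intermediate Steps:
$Q 8 \left(-10\right) 16 = - 145 \cdot 8 \left(-10\right) 16 = - 145 \left(\left(-80\right) 16\right) = \left(-145\right) \left(-1280\right) = 185600$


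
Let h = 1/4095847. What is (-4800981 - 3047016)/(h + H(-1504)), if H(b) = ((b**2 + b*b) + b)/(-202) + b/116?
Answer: 94150347062616411/268747493630375 ≈ 350.33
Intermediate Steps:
h = 1/4095847 ≈ 2.4415e-7
H(b) = -b**2/101 + 43*b/11716 (H(b) = ((b**2 + b**2) + b)*(-1/202) + b*(1/116) = (2*b**2 + b)*(-1/202) + b/116 = (b + 2*b**2)*(-1/202) + b/116 = (-b**2/101 - b/202) + b/116 = -b**2/101 + 43*b/11716)
(-4800981 - 3047016)/(h + H(-1504)) = (-4800981 - 3047016)/(1/4095847 + (1/11716)*(-1504)*(43 - 116*(-1504))) = -7847997/(1/4095847 + (1/11716)*(-1504)*(43 + 174464)) = -7847997/(1/4095847 + (1/11716)*(-1504)*174507) = -7847997/(1/4095847 - 65614632/2929) = -7847997/(-268747493630375/11996735863) = -7847997*(-11996735863/268747493630375) = 94150347062616411/268747493630375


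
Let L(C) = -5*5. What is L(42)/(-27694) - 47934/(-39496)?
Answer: 332117899/273450556 ≈ 1.2145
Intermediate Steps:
L(C) = -25
L(42)/(-27694) - 47934/(-39496) = -25/(-27694) - 47934/(-39496) = -25*(-1/27694) - 47934*(-1/39496) = 25/27694 + 23967/19748 = 332117899/273450556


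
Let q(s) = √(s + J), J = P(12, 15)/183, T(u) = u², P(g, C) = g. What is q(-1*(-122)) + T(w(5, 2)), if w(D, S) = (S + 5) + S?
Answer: 81 + √454206/61 ≈ 92.048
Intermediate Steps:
w(D, S) = 5 + 2*S (w(D, S) = (5 + S) + S = 5 + 2*S)
J = 4/61 (J = 12/183 = 12*(1/183) = 4/61 ≈ 0.065574)
q(s) = √(4/61 + s) (q(s) = √(s + 4/61) = √(4/61 + s))
q(-1*(-122)) + T(w(5, 2)) = √(244 + 3721*(-1*(-122)))/61 + (5 + 2*2)² = √(244 + 3721*122)/61 + (5 + 4)² = √(244 + 453962)/61 + 9² = √454206/61 + 81 = 81 + √454206/61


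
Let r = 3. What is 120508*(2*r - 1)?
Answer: 602540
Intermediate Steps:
120508*(2*r - 1) = 120508*(2*3 - 1) = 120508*(6 - 1) = 120508*5 = 602540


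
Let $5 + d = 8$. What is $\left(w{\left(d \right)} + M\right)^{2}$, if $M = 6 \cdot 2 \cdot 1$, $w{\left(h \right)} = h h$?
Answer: $441$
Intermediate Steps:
$d = 3$ ($d = -5 + 8 = 3$)
$w{\left(h \right)} = h^{2}$
$M = 12$ ($M = 12 \cdot 1 = 12$)
$\left(w{\left(d \right)} + M\right)^{2} = \left(3^{2} + 12\right)^{2} = \left(9 + 12\right)^{2} = 21^{2} = 441$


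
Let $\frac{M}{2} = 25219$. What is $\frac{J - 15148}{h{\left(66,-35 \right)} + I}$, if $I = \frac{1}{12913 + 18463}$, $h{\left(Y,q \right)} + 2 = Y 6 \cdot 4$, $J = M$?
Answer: $\frac{1107259040}{49636833} \approx 22.307$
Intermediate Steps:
$M = 50438$ ($M = 2 \cdot 25219 = 50438$)
$J = 50438$
$h{\left(Y,q \right)} = -2 + 24 Y$ ($h{\left(Y,q \right)} = -2 + Y 6 \cdot 4 = -2 + 6 Y 4 = -2 + 24 Y$)
$I = \frac{1}{31376} \approx 3.1871 \cdot 10^{-5}$
$\frac{J - 15148}{h{\left(66,-35 \right)} + I} = \frac{50438 - 15148}{\left(-2 + 24 \cdot 66\right) + \frac{1}{31376}} = \frac{35290}{\left(-2 + 1584\right) + \frac{1}{31376}} = \frac{35290}{1582 + \frac{1}{31376}} = \frac{35290}{\frac{49636833}{31376}} = 35290 \cdot \frac{31376}{49636833} = \frac{1107259040}{49636833}$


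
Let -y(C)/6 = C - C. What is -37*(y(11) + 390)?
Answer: -14430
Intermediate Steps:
y(C) = 0 (y(C) = -6*(C - C) = -6*0 = 0)
-37*(y(11) + 390) = -37*(0 + 390) = -37*390 = -14430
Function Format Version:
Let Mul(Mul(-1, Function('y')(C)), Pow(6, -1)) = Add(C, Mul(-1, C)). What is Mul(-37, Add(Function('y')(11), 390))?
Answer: -14430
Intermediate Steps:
Function('y')(C) = 0 (Function('y')(C) = Mul(-6, Add(C, Mul(-1, C))) = Mul(-6, 0) = 0)
Mul(-37, Add(Function('y')(11), 390)) = Mul(-37, Add(0, 390)) = Mul(-37, 390) = -14430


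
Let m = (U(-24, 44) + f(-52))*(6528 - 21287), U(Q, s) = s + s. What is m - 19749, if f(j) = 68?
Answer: -2322153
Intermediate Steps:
U(Q, s) = 2*s
m = -2302404 (m = (2*44 + 68)*(6528 - 21287) = (88 + 68)*(-14759) = 156*(-14759) = -2302404)
m - 19749 = -2302404 - 19749 = -2322153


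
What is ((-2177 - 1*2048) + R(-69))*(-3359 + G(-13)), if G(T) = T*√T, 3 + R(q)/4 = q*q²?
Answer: 4428079007 + 17137549*I*√13 ≈ 4.4281e+9 + 6.179e+7*I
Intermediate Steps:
R(q) = -12 + 4*q³ (R(q) = -12 + 4*(q*q²) = -12 + 4*q³)
G(T) = T^(3/2)
((-2177 - 1*2048) + R(-69))*(-3359 + G(-13)) = ((-2177 - 1*2048) + (-12 + 4*(-69)³))*(-3359 + (-13)^(3/2)) = ((-2177 - 2048) + (-12 + 4*(-328509)))*(-3359 - 13*I*√13) = (-4225 + (-12 - 1314036))*(-3359 - 13*I*√13) = (-4225 - 1314048)*(-3359 - 13*I*√13) = -1318273*(-3359 - 13*I*√13) = 4428079007 + 17137549*I*√13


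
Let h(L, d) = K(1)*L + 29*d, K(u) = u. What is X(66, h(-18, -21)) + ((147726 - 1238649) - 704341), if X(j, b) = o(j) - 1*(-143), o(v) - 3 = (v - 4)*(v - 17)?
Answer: -1792080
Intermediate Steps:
h(L, d) = L + 29*d (h(L, d) = 1*L + 29*d = L + 29*d)
o(v) = 3 + (-17 + v)*(-4 + v) (o(v) = 3 + (v - 4)*(v - 17) = 3 + (-4 + v)*(-17 + v) = 3 + (-17 + v)*(-4 + v))
X(j, b) = 214 + j² - 21*j (X(j, b) = (71 + j² - 21*j) - 1*(-143) = (71 + j² - 21*j) + 143 = 214 + j² - 21*j)
X(66, h(-18, -21)) + ((147726 - 1238649) - 704341) = (214 + 66² - 21*66) + ((147726 - 1238649) - 704341) = (214 + 4356 - 1386) + (-1090923 - 704341) = 3184 - 1795264 = -1792080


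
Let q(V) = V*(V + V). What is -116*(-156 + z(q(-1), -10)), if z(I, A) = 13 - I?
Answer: 16820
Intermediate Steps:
q(V) = 2*V² (q(V) = V*(2*V) = 2*V²)
-116*(-156 + z(q(-1), -10)) = -116*(-156 + (13 - 2*(-1)²)) = -116*(-156 + (13 - 2)) = -116*(-156 + 11) = -116*(-145) = 16820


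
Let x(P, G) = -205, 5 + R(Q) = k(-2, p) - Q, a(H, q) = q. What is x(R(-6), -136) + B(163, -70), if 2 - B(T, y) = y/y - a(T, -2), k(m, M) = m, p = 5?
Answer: -206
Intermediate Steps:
B(T, y) = -1 (B(T, y) = 2 - (y/y - 1*(-2)) = 2 - (1 + 2) = 2 - 1*3 = 2 - 3 = -1)
R(Q) = -7 - Q (R(Q) = -5 + (-2 - Q) = -7 - Q)
x(R(-6), -136) + B(163, -70) = -205 - 1 = -206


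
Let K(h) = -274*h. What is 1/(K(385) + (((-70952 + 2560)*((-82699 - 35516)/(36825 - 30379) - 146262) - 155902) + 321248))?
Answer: 3223/32244390115020 ≈ 9.9955e-11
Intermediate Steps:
1/(K(385) + (((-70952 + 2560)*((-82699 - 35516)/(36825 - 30379) - 146262) - 155902) + 321248)) = 1/(-274*385 + (((-70952 + 2560)*((-82699 - 35516)/(36825 - 30379) - 146262) - 155902) + 321248)) = 1/(-105490 + ((-68392*(-118215/6446 - 146262) - 155902) + 321248)) = 1/(-105490 + ((-68392*(-942923067/6446) - 155902) + 321248)) = 1/(-105490 + ((32244197199132/3223 - 155902) + 321248)) = 1/(-105490 + (32243694726986/3223 + 321248)) = 1/(-105490 + 32244730109290/3223) = 1/(32244390115020/3223) = 3223/32244390115020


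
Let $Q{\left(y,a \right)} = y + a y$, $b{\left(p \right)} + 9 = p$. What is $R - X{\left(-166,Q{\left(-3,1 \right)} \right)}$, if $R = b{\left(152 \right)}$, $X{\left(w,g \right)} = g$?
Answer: $149$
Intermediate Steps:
$b{\left(p \right)} = -9 + p$
$R = 143$ ($R = -9 + 152 = 143$)
$R - X{\left(-166,Q{\left(-3,1 \right)} \right)} = 143 - - 3 \left(1 + 1\right) = 143 - \left(-3\right) 2 = 143 - -6 = 143 + 6 = 149$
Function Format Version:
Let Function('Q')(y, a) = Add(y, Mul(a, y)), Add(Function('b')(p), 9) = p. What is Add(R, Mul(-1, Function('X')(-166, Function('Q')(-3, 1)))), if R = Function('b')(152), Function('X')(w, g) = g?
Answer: 149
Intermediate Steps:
Function('b')(p) = Add(-9, p)
R = 143 (R = Add(-9, 152) = 143)
Add(R, Mul(-1, Function('X')(-166, Function('Q')(-3, 1)))) = Add(143, Mul(-1, Mul(-3, Add(1, 1)))) = Add(143, Mul(-1, Mul(-3, 2))) = Add(143, Mul(-1, -6)) = Add(143, 6) = 149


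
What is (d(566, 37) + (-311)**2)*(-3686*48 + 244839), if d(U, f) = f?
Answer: 6570932538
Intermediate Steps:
(d(566, 37) + (-311)**2)*(-3686*48 + 244839) = (37 + (-311)**2)*(-3686*48 + 244839) = (37 + 96721)*(-176928 + 244839) = 96758*67911 = 6570932538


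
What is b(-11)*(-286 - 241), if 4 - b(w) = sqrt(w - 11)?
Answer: -2108 + 527*I*sqrt(22) ≈ -2108.0 + 2471.8*I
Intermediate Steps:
b(w) = 4 - sqrt(-11 + w) (b(w) = 4 - sqrt(w - 11) = 4 - sqrt(-11 + w))
b(-11)*(-286 - 241) = (4 - sqrt(-11 - 11))*(-286 - 241) = (4 - sqrt(-22))*(-527) = (4 - I*sqrt(22))*(-527) = -2108 + 527*I*sqrt(22)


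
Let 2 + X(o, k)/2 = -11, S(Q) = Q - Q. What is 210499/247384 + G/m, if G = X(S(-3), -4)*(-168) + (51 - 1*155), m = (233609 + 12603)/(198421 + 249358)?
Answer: 118097358749923/15227227352 ≈ 7755.7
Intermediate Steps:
S(Q) = 0
X(o, k) = -26 (X(o, k) = -4 + 2*(-11) = -4 - 22 = -26)
m = 246212/447779 ≈ 0.54985
G = 4264 (G = -26*(-168) + (51 - 1*155) = 4368 + (51 - 155) = 4368 - 104 = 4264)
210499/247384 + G/m = 210499/247384 + 4264/(246212/447779) = 210499*(1/247384) + 4264*(447779/246212) = 210499/247384 + 477332414/61553 = 118097358749923/15227227352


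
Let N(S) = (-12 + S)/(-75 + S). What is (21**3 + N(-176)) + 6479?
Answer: 3950928/251 ≈ 15741.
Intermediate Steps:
N(S) = (-12 + S)/(-75 + S)
(21**3 + N(-176)) + 6479 = (21**3 + (-12 - 176)/(-75 - 176)) + 6479 = (9261 - 188/(-251)) + 6479 = (9261 - 1/251*(-188)) + 6479 = (9261 + 188/251) + 6479 = 2324699/251 + 6479 = 3950928/251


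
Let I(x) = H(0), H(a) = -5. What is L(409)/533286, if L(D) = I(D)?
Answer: -5/533286 ≈ -9.3758e-6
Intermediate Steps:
I(x) = -5
L(D) = -5
L(409)/533286 = -5/533286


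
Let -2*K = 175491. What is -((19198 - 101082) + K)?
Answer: 339259/2 ≈ 1.6963e+5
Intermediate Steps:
K = -175491/2 (K = -½*175491 = -175491/2 ≈ -87746.)
-((19198 - 101082) + K) = -((19198 - 101082) - 175491/2) = -(-81884 - 175491/2) = -1*(-339259/2) = 339259/2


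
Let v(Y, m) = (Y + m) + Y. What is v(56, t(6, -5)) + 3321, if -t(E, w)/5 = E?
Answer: 3403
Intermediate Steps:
t(E, w) = -5*E
v(Y, m) = m + 2*Y
v(56, t(6, -5)) + 3321 = (-5*6 + 2*56) + 3321 = (-30 + 112) + 3321 = 82 + 3321 = 3403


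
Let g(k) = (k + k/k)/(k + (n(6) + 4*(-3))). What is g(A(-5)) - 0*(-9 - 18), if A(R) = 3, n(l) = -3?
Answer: -⅓ ≈ -0.33333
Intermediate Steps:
g(k) = (1 + k)/(-15 + k) (g(k) = (k + k/k)/(k + (-3 + 4*(-3))) = (k + 1)/(k + (-3 - 12)) = (1 + k)/(k - 15) = (1 + k)/(-15 + k))
g(A(-5)) - 0*(-9 - 18) = (1 + 3)/(-15 + 3) - 0*(-9 - 18) = 4/(-12) - 0*(-27) = -1/12*4 - 83*0 = -⅓ + 0 = -⅓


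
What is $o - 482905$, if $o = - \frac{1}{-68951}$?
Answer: $- \frac{33296782654}{68951} \approx -4.8291 \cdot 10^{5}$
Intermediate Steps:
$o = \frac{1}{68951}$ ($o = \left(-1\right) \left(- \frac{1}{68951}\right) = \frac{1}{68951} \approx 1.4503 \cdot 10^{-5}$)
$o - 482905 = \frac{1}{68951} - 482905 = - \frac{33296782654}{68951}$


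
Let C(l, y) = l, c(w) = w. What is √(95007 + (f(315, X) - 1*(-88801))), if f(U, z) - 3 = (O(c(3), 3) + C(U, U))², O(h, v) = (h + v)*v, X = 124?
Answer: 10*√2947 ≈ 542.86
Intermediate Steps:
O(h, v) = v*(h + v)
f(U, z) = 3 + (18 + U)² (f(U, z) = 3 + (3*(3 + 3) + U)² = 3 + (3*6 + U)² = 3 + (18 + U)²)
√(95007 + (f(315, X) - 1*(-88801))) = √(95007 + ((3 + (18 + 315)²) - 1*(-88801))) = √(95007 + ((3 + 333²) + 88801)) = √(95007 + ((3 + 110889) + 88801)) = √(95007 + (110892 + 88801)) = √(95007 + 199693) = √294700 = 10*√2947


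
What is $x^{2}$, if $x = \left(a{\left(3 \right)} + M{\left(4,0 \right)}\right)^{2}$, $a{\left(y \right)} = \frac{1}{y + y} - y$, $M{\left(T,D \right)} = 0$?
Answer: $\frac{83521}{1296} \approx 64.445$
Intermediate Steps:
$a{\left(y \right)} = \frac{1}{2 y} - y$
$x = \frac{289}{36}$ ($x = \left(\left(\frac{1}{2 \cdot 3} - 3\right) + 0\right)^{2} = \left(\left(\frac{1}{2} \cdot \frac{1}{3} - 3\right) + 0\right)^{2} = \left(\left(\frac{1}{6} - 3\right) + 0\right)^{2} = \left(- \frac{17}{6} + 0\right)^{2} = \left(- \frac{17}{6}\right)^{2} = \frac{289}{36} \approx 8.0278$)
$x^{2} = \left(\frac{289}{36}\right)^{2} = \frac{83521}{1296}$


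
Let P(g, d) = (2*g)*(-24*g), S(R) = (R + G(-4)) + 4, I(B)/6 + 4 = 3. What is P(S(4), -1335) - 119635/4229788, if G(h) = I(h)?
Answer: -812238931/4229788 ≈ -192.03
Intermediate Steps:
I(B) = -6 (I(B) = -24 + 6*3 = -24 + 18 = -6)
G(h) = -6
S(R) = -2 + R (S(R) = (R - 6) + 4 = (-6 + R) + 4 = -2 + R)
P(g, d) = -48*g**2
P(S(4), -1335) - 119635/4229788 = -48*(-2 + 4)**2 - 119635/4229788 = -48*2**2 - 119635*1/4229788 = -48*4 - 119635/4229788 = -192 - 119635/4229788 = -812238931/4229788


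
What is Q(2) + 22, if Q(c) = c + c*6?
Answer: 36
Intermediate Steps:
Q(c) = 7*c (Q(c) = c + 6*c = 7*c)
Q(2) + 22 = 7*2 + 22 = 14 + 22 = 36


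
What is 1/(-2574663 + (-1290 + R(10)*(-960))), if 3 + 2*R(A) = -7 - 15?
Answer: -1/2563953 ≈ -3.9002e-7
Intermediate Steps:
R(A) = -25/2 (R(A) = -3/2 + (-7 - 15)/2 = -3/2 + (½)*(-22) = -3/2 - 11 = -25/2)
1/(-2574663 + (-1290 + R(10)*(-960))) = 1/(-2574663 + (-1290 - 25/2*(-960))) = 1/(-2574663 + (-1290 + 12000)) = 1/(-2574663 + 10710) = 1/(-2563953) = -1/2563953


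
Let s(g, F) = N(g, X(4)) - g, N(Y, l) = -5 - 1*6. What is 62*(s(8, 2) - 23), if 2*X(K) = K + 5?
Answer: -2604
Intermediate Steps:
X(K) = 5/2 + K/2 (X(K) = (K + 5)/2 = (5 + K)/2 = 5/2 + K/2)
N(Y, l) = -11 (N(Y, l) = -5 - 6 = -11)
s(g, F) = -11 - g
62*(s(8, 2) - 23) = 62*((-11 - 1*8) - 23) = 62*((-11 - 8) - 23) = 62*(-19 - 23) = 62*(-42) = -2604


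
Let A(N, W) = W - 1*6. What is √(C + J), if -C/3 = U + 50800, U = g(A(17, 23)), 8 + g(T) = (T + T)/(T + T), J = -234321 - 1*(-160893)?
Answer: I*√225807 ≈ 475.19*I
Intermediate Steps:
J = -73428 (J = -234321 + 160893 = -73428)
A(N, W) = -6 + W (A(N, W) = W - 6 = -6 + W)
g(T) = -7 (g(T) = -8 + (T + T)/(T + T) = -8 + (2*T)/((2*T)) = -8 + (2*T)*(1/(2*T)) = -8 + 1 = -7)
U = -7
C = -152379 (C = -3*(-7 + 50800) = -3*50793 = -152379)
√(C + J) = √(-152379 - 73428) = √(-225807) = I*√225807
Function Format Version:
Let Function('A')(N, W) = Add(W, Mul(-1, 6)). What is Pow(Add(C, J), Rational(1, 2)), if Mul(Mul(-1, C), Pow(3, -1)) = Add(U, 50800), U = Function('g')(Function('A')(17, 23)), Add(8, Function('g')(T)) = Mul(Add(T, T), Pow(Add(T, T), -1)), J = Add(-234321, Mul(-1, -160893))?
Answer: Mul(I, Pow(225807, Rational(1, 2))) ≈ Mul(475.19, I)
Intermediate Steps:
J = -73428 (J = Add(-234321, 160893) = -73428)
Function('A')(N, W) = Add(-6, W) (Function('A')(N, W) = Add(W, -6) = Add(-6, W))
Function('g')(T) = -7 (Function('g')(T) = Add(-8, Mul(Add(T, T), Pow(Add(T, T), -1))) = Add(-8, Mul(Mul(2, T), Pow(Mul(2, T), -1))) = Add(-8, Mul(Mul(2, T), Mul(Rational(1, 2), Pow(T, -1)))) = Add(-8, 1) = -7)
U = -7
C = -152379 (C = Mul(-3, Add(-7, 50800)) = Mul(-3, 50793) = -152379)
Pow(Add(C, J), Rational(1, 2)) = Pow(Add(-152379, -73428), Rational(1, 2)) = Pow(-225807, Rational(1, 2)) = Mul(I, Pow(225807, Rational(1, 2)))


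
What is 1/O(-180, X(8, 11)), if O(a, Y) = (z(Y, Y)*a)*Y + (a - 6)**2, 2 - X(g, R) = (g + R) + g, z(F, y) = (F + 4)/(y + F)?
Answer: 1/36486 ≈ 2.7408e-5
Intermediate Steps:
z(F, y) = (4 + F)/(F + y)
X(g, R) = 2 - R - 2*g (X(g, R) = 2 - ((g + R) + g) = 2 - ((R + g) + g) = 2 - (R + 2*g) = 2 + (-R - 2*g) = 2 - R - 2*g)
O(a, Y) = (-6 + a)**2 + a*(4 + Y)/2 (O(a, Y) = (((4 + Y)/(Y + Y))*a)*Y + (a - 6)**2 = (((4 + Y)/((2*Y)))*a)*Y + (-6 + a)**2 = (((1/(2*Y))*(4 + Y))*a)*Y + (-6 + a)**2 = (((4 + Y)/(2*Y))*a)*Y + (-6 + a)**2 = (a*(4 + Y)/(2*Y))*Y + (-6 + a)**2 = a*(4 + Y)/2 + (-6 + a)**2 = (-6 + a)**2 + a*(4 + Y)/2)
1/O(-180, X(8, 11)) = 1/((-6 - 180)**2 + (1/2)*(-180)*(4 + (2 - 1*11 - 2*8))) = 1/((-186)**2 + (1/2)*(-180)*(4 + (2 - 11 - 16))) = 1/(34596 + (1/2)*(-180)*(4 - 25)) = 1/(34596 + (1/2)*(-180)*(-21)) = 1/(34596 + 1890) = 1/36486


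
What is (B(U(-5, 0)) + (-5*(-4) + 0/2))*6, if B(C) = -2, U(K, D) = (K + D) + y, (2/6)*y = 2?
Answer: 108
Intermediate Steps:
y = 6 (y = 3*2 = 6)
U(K, D) = 6 + D + K (U(K, D) = (K + D) + 6 = (D + K) + 6 = 6 + D + K)
(B(U(-5, 0)) + (-5*(-4) + 0/2))*6 = (-2 + (-5*(-4) + 0/2))*6 = (-2 + (20 + 0*(½)))*6 = (-2 + (20 + 0))*6 = (-2 + 20)*6 = 18*6 = 108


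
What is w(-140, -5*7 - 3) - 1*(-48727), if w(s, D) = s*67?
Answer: 39347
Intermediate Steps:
w(s, D) = 67*s
w(-140, -5*7 - 3) - 1*(-48727) = 67*(-140) - 1*(-48727) = -9380 + 48727 = 39347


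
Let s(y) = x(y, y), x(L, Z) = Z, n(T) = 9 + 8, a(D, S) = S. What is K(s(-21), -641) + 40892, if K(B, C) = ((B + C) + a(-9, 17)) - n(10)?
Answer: 40230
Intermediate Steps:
n(T) = 17
s(y) = y
K(B, C) = B + C (K(B, C) = ((B + C) + 17) - 1*17 = (17 + B + C) - 17 = B + C)
K(s(-21), -641) + 40892 = (-21 - 641) + 40892 = -662 + 40892 = 40230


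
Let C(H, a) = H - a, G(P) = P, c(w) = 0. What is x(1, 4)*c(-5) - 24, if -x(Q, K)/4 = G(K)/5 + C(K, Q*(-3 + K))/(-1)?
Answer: -24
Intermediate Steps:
x(Q, K) = 16*K/5 - 4*Q*(-3 + K) (x(Q, K) = -4*(K/5 + (K - Q*(-3 + K))/(-1)) = -4*(K*(⅕) + (K - Q*(-3 + K))*(-1)) = -4*(K/5 + (-K + Q*(-3 + K))) = -4*(-4*K/5 + Q*(-3 + K)) = 16*K/5 - 4*Q*(-3 + K))
x(1, 4)*c(-5) - 24 = ((16/5)*4 - 4*1*(-3 + 4))*0 - 24 = (64/5 - 4*1*1)*0 - 24 = (64/5 - 4)*0 - 24 = (44/5)*0 - 24 = 0 - 24 = -24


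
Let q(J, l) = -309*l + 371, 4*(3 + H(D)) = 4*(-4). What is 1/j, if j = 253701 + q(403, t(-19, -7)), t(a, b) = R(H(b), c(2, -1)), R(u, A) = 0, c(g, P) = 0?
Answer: 1/254072 ≈ 3.9359e-6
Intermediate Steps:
H(D) = -7 (H(D) = -3 + (4*(-4))/4 = -3 + (1/4)*(-16) = -3 - 4 = -7)
t(a, b) = 0
q(J, l) = 371 - 309*l
j = 254072 (j = 253701 + (371 - 309*0) = 253701 + (371 + 0) = 253701 + 371 = 254072)
1/j = 1/254072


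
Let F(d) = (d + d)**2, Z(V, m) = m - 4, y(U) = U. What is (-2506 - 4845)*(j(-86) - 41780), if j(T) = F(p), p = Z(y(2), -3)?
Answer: 305683984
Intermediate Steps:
Z(V, m) = -4 + m
p = -7 (p = -4 - 3 = -7)
F(d) = 4*d**2 (F(d) = (2*d)**2 = 4*d**2)
j(T) = 196 (j(T) = 4*(-7)**2 = 4*49 = 196)
(-2506 - 4845)*(j(-86) - 41780) = (-2506 - 4845)*(196 - 41780) = -7351*(-41584) = 305683984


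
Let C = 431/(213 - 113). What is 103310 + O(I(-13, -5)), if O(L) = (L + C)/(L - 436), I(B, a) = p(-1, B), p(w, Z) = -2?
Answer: 1508325923/14600 ≈ 1.0331e+5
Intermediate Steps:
I(B, a) = -2
C = 431/100 ≈ 4.3100
O(L) = (431/100 + L)/(-436 + L) (O(L) = (L + 431/100)/(L - 436) = (431/100 + L)/(-436 + L))
103310 + O(I(-13, -5)) = 103310 + (431/100 - 2)/(-436 - 2) = 103310 + (231/100)/(-438) = 103310 - 1/438*231/100 = 103310 - 77/14600 = 1508325923/14600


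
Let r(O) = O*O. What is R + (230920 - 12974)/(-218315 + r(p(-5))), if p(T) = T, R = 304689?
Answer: 33255171932/109145 ≈ 3.0469e+5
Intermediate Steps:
r(O) = O²
R + (230920 - 12974)/(-218315 + r(p(-5))) = 304689 + (230920 - 12974)/(-218315 + (-5)²) = 304689 + 217946/(-218315 + 25) = 304689 + 217946/(-218290) = 304689 + 217946*(-1/218290) = 304689 - 108973/109145 = 33255171932/109145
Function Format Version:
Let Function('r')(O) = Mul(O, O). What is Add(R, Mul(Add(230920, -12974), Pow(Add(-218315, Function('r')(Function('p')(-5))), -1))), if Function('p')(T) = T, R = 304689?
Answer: Rational(33255171932, 109145) ≈ 3.0469e+5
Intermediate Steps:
Function('r')(O) = Pow(O, 2)
Add(R, Mul(Add(230920, -12974), Pow(Add(-218315, Function('r')(Function('p')(-5))), -1))) = Add(304689, Mul(Add(230920, -12974), Pow(Add(-218315, Pow(-5, 2)), -1))) = Add(304689, Mul(217946, Pow(Add(-218315, 25), -1))) = Add(304689, Mul(217946, Pow(-218290, -1))) = Add(304689, Mul(217946, Rational(-1, 218290))) = Add(304689, Rational(-108973, 109145)) = Rational(33255171932, 109145)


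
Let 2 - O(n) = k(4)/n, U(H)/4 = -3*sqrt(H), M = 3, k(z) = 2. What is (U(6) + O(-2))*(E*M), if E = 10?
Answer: 90 - 360*sqrt(6) ≈ -791.82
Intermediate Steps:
U(H) = -12*sqrt(H) (U(H) = 4*(-3*sqrt(H)) = -12*sqrt(H))
O(n) = 2 - 2/n
(U(6) + O(-2))*(E*M) = (-12*sqrt(6) + (2 - 2/(-2)))*(10*3) = (-12*sqrt(6) + (2 - 2*(-1/2)))*30 = (-12*sqrt(6) + (2 + 1))*30 = (-12*sqrt(6) + 3)*30 = (3 - 12*sqrt(6))*30 = 90 - 360*sqrt(6)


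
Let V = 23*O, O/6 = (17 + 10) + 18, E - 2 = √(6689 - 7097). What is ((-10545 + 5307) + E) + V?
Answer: 974 + 2*I*√102 ≈ 974.0 + 20.199*I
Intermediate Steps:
E = 2 + 2*I*√102 (E = 2 + √(6689 - 7097) = 2 + √(-408) = 2 + 2*I*√102 ≈ 2.0 + 20.199*I)
O = 270 (O = 6*((17 + 10) + 18) = 6*(27 + 18) = 6*45 = 270)
V = 6210 (V = 23*270 = 6210)
((-10545 + 5307) + E) + V = ((-10545 + 5307) + (2 + 2*I*√102)) + 6210 = (-5238 + (2 + 2*I*√102)) + 6210 = (-5236 + 2*I*√102) + 6210 = 974 + 2*I*√102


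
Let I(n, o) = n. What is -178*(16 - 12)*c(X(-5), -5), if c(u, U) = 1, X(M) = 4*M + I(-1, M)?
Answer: -712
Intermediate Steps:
X(M) = -1 + 4*M (X(M) = 4*M - 1 = -1 + 4*M)
-178*(16 - 12)*c(X(-5), -5) = -178*(16 - 12) = -712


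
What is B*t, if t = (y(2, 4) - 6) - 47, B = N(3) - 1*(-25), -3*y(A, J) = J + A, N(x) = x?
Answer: -1540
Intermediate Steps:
y(A, J) = -A/3 - J/3 (y(A, J) = -(J + A)/3 = -(A + J)/3 = -A/3 - J/3)
B = 28 (B = 3 - 1*(-25) = 3 + 25 = 28)
t = -55 (t = ((-1/3*2 - 1/3*4) - 6) - 47 = ((-2/3 - 4/3) - 6) - 47 = (-2 - 6) - 47 = -8 - 47 = -55)
B*t = 28*(-55) = -1540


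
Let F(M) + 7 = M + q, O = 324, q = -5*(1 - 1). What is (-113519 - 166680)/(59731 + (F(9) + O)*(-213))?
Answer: 280199/9707 ≈ 28.866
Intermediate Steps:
q = 0 (q = -5*0 = 0)
F(M) = -7 + M (F(M) = -7 + (M + 0) = -7 + M)
(-113519 - 166680)/(59731 + (F(9) + O)*(-213)) = (-113519 - 166680)/(59731 + ((-7 + 9) + 324)*(-213)) = -280199/(59731 + (2 + 324)*(-213)) = -280199/(59731 + 326*(-213)) = -280199/(59731 - 69438) = -280199/(-9707) = -280199*(-1/9707) = 280199/9707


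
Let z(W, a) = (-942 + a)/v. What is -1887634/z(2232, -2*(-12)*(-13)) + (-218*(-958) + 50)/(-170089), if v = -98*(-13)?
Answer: 204518770517824/106645803 ≈ 1.9177e+6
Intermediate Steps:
v = 1274
z(W, a) = -471/637 + a/1274 (z(W, a) = (-942 + a)/1274 = (-942 + a)*(1/1274) = -471/637 + a/1274)
-1887634/z(2232, -2*(-12)*(-13)) + (-218*(-958) + 50)/(-170089) = -1887634/(-471/637 + (-2*(-12)*(-13))/1274) + (-218*(-958) + 50)/(-170089) = -1887634/(-471/637 + (24*(-13))/1274) + (208844 + 50)*(-1/170089) = -1887634/(-471/637 + (1/1274)*(-312)) + 208894*(-1/170089) = -1887634/(-471/637 - 12/49) - 208894/170089 = -1887634/(-627/637) - 208894/170089 = -1887634*(-637/627) - 208894/170089 = 1202422858/627 - 208894/170089 = 204518770517824/106645803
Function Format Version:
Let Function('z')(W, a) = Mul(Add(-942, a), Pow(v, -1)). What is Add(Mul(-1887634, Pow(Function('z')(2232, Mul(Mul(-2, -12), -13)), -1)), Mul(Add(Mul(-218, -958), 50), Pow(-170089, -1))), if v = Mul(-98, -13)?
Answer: Rational(204518770517824, 106645803) ≈ 1.9177e+6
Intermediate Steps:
v = 1274
Function('z')(W, a) = Add(Rational(-471, 637), Mul(Rational(1, 1274), a)) (Function('z')(W, a) = Mul(Add(-942, a), Pow(1274, -1)) = Mul(Add(-942, a), Rational(1, 1274)) = Add(Rational(-471, 637), Mul(Rational(1, 1274), a)))
Add(Mul(-1887634, Pow(Function('z')(2232, Mul(Mul(-2, -12), -13)), -1)), Mul(Add(Mul(-218, -958), 50), Pow(-170089, -1))) = Add(Mul(-1887634, Pow(Add(Rational(-471, 637), Mul(Rational(1, 1274), Mul(Mul(-2, -12), -13))), -1)), Mul(Add(Mul(-218, -958), 50), Pow(-170089, -1))) = Add(Mul(-1887634, Pow(Add(Rational(-471, 637), Mul(Rational(1, 1274), Mul(24, -13))), -1)), Mul(Add(208844, 50), Rational(-1, 170089))) = Add(Mul(-1887634, Pow(Add(Rational(-471, 637), Mul(Rational(1, 1274), -312)), -1)), Mul(208894, Rational(-1, 170089))) = Add(Mul(-1887634, Pow(Add(Rational(-471, 637), Rational(-12, 49)), -1)), Rational(-208894, 170089)) = Add(Mul(-1887634, Pow(Rational(-627, 637), -1)), Rational(-208894, 170089)) = Add(Mul(-1887634, Rational(-637, 627)), Rational(-208894, 170089)) = Add(Rational(1202422858, 627), Rational(-208894, 170089)) = Rational(204518770517824, 106645803)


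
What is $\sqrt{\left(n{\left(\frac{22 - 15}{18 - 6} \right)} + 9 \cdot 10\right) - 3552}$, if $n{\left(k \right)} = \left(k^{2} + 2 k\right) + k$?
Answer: $\frac{i \sqrt{498227}}{12} \approx 58.821 i$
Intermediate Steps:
$n{\left(k \right)} = k^{2} + 3 k$
$\sqrt{\left(n{\left(\frac{22 - 15}{18 - 6} \right)} + 9 \cdot 10\right) - 3552} = \sqrt{\left(\frac{22 - 15}{18 - 6} \left(3 + \frac{22 - 15}{18 - 6}\right) + 9 \cdot 10\right) - 3552} = \sqrt{\left(\frac{7}{12} \left(3 + \frac{7}{12}\right) + 90\right) - 3552} = \sqrt{\left(7 \cdot \frac{1}{12} \left(3 + 7 \cdot \frac{1}{12}\right) + 90\right) - 3552} = \sqrt{\left(\frac{7 \left(3 + \frac{7}{12}\right)}{12} + 90\right) - 3552} = \sqrt{\left(\frac{7}{12} \cdot \frac{43}{12} + 90\right) - 3552} = \sqrt{\left(\frac{301}{144} + 90\right) - 3552} = \sqrt{\frac{13261}{144} - 3552} = \sqrt{- \frac{498227}{144}} = \frac{i \sqrt{498227}}{12}$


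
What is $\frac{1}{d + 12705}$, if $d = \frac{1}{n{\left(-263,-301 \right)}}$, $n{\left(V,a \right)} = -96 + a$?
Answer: $\frac{397}{5043884} \approx 7.8709 \cdot 10^{-5}$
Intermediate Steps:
$d = - \frac{1}{397}$ ($d = \frac{1}{-96 - 301} = \frac{1}{-397} = - \frac{1}{397} \approx -0.0025189$)
$\frac{1}{d + 12705} = \frac{1}{- \frac{1}{397} + 12705} = \frac{1}{\frac{5043884}{397}} = \frac{397}{5043884}$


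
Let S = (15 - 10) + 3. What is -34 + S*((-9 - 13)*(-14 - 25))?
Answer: 6830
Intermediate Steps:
S = 8 (S = 5 + 3 = 8)
-34 + S*((-9 - 13)*(-14 - 25)) = -34 + 8*((-9 - 13)*(-14 - 25)) = -34 + 8*(-22*(-39)) = -34 + 8*858 = -34 + 6864 = 6830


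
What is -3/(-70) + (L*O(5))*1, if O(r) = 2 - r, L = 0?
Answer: 3/70 ≈ 0.042857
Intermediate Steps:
-3/(-70) + (L*O(5))*1 = -3/(-70) + (0*(2 - 1*5))*1 = -3*(-1/70) + (0*(2 - 5))*1 = 3/70 + (0*(-3))*1 = 3/70 + 0*1 = 3/70 + 0 = 3/70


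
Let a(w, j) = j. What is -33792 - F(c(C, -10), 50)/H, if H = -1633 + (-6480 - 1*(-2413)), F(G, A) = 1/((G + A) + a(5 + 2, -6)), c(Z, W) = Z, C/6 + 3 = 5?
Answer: -10786406399/319200 ≈ -33792.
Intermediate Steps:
C = 12 (C = -18 + 6*5 = -18 + 30 = 12)
F(G, A) = 1/(-6 + A + G) (F(G, A) = 1/((G + A) - 6) = 1/((A + G) - 6) = 1/(-6 + A + G))
H = -5700 (H = -1633 + (-6480 + 2413) = -1633 - 4067 = -5700)
-33792 - F(c(C, -10), 50)/H = -33792 - 1/((-6 + 50 + 12)*(-5700)) = -33792 - (-1)/(56*5700) = -33792 - 1*(-1/319200) = -33792 + 1/319200 = -10786406399/319200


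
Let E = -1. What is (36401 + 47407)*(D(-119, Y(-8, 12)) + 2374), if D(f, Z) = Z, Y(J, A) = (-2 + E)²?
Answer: 199714464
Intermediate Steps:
Y(J, A) = 9 (Y(J, A) = (-2 - 1)² = (-3)² = 9)
(36401 + 47407)*(D(-119, Y(-8, 12)) + 2374) = (36401 + 47407)*(9 + 2374) = 83808*2383 = 199714464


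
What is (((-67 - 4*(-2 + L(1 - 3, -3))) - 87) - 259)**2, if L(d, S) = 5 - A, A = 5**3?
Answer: 5625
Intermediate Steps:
A = 125
L(d, S) = -120 (L(d, S) = 5 - 1*125 = 5 - 125 = -120)
(((-67 - 4*(-2 + L(1 - 3, -3))) - 87) - 259)**2 = (((-67 - 4*(-2 - 120)) - 87) - 259)**2 = (((-67 - 4*(-122)) - 87) - 259)**2 = (((-67 + 488) - 87) - 259)**2 = ((421 - 87) - 259)**2 = (334 - 259)**2 = 75**2 = 5625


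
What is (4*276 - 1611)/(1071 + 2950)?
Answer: -507/4021 ≈ -0.12609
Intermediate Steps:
(4*276 - 1611)/(1071 + 2950) = (1104 - 1611)/4021 = -507*1/4021 = -507/4021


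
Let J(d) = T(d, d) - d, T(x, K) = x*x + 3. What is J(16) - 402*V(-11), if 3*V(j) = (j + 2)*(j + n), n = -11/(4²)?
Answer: -110817/8 ≈ -13852.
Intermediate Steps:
T(x, K) = 3 + x² (T(x, K) = x² + 3 = 3 + x²)
n = -11/16 ≈ -0.68750
J(d) = 3 + d² - d (J(d) = (3 + d²) - d = 3 + d² - d)
V(j) = (2 + j)*(-11/16 + j)/3 (V(j) = ((j + 2)*(j - 11/16))/3 = ((2 + j)*(-11/16 + j))/3 = (2 + j)*(-11/16 + j)/3)
J(16) - 402*V(-11) = (3 + 16² - 1*16) - 402*(-11/24 + (⅓)*(-11)² + (7/16)*(-11)) = (3 + 256 - 16) - 402*(-11/24 + (⅓)*121 - 77/16) = 243 - 402*(-11/24 + 121/3 - 77/16) = 243 - 402*561/16 = 243 - 112761/8 = -110817/8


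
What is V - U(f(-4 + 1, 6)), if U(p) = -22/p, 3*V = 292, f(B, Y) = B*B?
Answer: 898/9 ≈ 99.778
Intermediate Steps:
f(B, Y) = B²
V = 292/3 (V = (⅓)*292 = 292/3 ≈ 97.333)
V - U(f(-4 + 1, 6)) = 292/3 - (-22)/((-4 + 1)²) = 292/3 - (-22)/((-3)²) = 292/3 - (-22)/9 = 292/3 - 1*(-22/9) = 292/3 + 22/9 = 898/9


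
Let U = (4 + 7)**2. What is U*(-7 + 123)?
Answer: 14036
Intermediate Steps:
U = 121 (U = 11**2 = 121)
U*(-7 + 123) = 121*(-7 + 123) = 121*116 = 14036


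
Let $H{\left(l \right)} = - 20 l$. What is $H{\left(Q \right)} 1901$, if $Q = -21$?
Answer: $798420$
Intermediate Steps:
$H{\left(Q \right)} 1901 = \left(-20\right) \left(-21\right) 1901 = 420 \cdot 1901 = 798420$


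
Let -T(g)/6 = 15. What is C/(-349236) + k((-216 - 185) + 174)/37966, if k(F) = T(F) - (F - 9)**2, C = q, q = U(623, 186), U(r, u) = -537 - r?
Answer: -2429804867/1657386747 ≈ -1.4660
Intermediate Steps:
T(g) = -90 (T(g) = -6*15 = -90)
q = -1160 (q = -537 - 1*623 = -537 - 623 = -1160)
C = -1160
k(F) = -90 - (-9 + F)**2 (k(F) = -90 - (F - 9)**2 = -90 - (-9 + F)**2)
C/(-349236) + k((-216 - 185) + 174)/37966 = -1160/(-349236) + (-90 - (-9 + ((-216 - 185) + 174))**2)/37966 = -1160*(-1/349236) + (-90 - (-9 + (-401 + 174))**2)*(1/37966) = 290/87309 + (-90 - (-9 - 227)**2)*(1/37966) = 290/87309 + (-90 - 1*(-236)**2)*(1/37966) = 290/87309 + (-90 - 1*55696)*(1/37966) = 290/87309 + (-90 - 55696)*(1/37966) = 290/87309 - 55786*1/37966 = 290/87309 - 27893/18983 = -2429804867/1657386747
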